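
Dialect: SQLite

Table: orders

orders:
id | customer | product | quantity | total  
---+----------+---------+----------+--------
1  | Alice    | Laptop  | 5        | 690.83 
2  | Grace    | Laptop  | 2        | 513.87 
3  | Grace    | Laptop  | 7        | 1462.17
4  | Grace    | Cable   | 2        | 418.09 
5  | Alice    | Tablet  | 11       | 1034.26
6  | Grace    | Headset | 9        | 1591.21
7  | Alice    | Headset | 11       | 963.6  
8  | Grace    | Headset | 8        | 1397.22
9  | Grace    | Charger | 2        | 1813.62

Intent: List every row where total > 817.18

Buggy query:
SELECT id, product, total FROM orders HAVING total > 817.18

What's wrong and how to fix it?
Bug: This is a non-aggregate query (no GROUP BY, no aggregates), so in SQLite the HAVING clause is invalid here; a row-level condition belongs in WHERE

Fix: Replace HAVING with WHERE since the condition applies to individual rows

Corrected query:
SELECT id, product, total FROM orders WHERE total > 817.18

Result:
id | product | total  
---+---------+--------
3  | Laptop  | 1462.17
5  | Tablet  | 1034.26
6  | Headset | 1591.21
7  | Headset | 963.6  
8  | Headset | 1397.22
9  | Charger | 1813.62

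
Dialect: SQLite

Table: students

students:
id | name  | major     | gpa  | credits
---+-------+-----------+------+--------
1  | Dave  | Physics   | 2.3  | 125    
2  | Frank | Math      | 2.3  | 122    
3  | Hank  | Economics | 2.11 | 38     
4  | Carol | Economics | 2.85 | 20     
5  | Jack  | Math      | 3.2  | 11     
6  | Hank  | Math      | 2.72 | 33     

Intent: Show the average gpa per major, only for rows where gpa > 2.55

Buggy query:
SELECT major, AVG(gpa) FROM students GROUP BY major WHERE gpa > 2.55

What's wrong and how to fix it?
Bug: Row-level WHERE must come before GROUP BY in the clause order

Fix: Place WHERE between FROM and GROUP BY

Corrected query:
SELECT major, AVG(gpa) FROM students WHERE gpa > 2.55 GROUP BY major

Result:
major     | AVG(gpa)
----------+---------
Economics | 2.85    
Math      | 2.96    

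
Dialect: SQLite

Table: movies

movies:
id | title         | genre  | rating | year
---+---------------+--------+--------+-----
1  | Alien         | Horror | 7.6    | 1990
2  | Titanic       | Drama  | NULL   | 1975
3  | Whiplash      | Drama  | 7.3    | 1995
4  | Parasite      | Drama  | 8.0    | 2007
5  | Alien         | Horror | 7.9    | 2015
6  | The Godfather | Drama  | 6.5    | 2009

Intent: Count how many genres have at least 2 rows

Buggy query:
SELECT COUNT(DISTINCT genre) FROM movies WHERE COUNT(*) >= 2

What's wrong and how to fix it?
Bug: WHERE filters individual rows, not groups, so a group-level COUNT is invalid there

Fix: Group first with HAVING COUNT(*) >= 2, then COUNT the resulting groups

Corrected query:
SELECT COUNT(*) FROM (SELECT genre FROM movies GROUP BY genre HAVING COUNT(*) >= 2)

Result:
COUNT(*)
--------
2       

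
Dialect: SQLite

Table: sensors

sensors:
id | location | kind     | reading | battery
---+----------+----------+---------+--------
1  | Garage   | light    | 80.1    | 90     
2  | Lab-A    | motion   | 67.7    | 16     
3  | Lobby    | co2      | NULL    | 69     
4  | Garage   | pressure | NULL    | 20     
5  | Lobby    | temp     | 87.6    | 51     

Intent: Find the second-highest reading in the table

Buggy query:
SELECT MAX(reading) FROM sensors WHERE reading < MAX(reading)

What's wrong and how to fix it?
Bug: MAX(reading) on the right of the comparison is an aggregate-in-WHERE error

Fix: Compute the overall MAX in a subquery, then take MAX of rows below it

Corrected query:
SELECT MAX(reading) FROM sensors WHERE reading < (SELECT MAX(reading) FROM sensors)

Result:
MAX(reading)
------------
80.1        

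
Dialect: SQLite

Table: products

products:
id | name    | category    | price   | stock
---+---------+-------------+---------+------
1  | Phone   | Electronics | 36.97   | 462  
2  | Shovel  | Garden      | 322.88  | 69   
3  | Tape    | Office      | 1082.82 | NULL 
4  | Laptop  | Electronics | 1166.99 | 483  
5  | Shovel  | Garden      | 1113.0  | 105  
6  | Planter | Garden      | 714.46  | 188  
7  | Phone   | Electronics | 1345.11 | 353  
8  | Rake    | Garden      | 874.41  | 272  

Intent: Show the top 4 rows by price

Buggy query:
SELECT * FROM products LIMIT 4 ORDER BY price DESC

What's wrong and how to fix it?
Bug: LIMIT must come after ORDER BY

Fix: Sort with ORDER BY, then apply LIMIT

Corrected query:
SELECT * FROM products ORDER BY price DESC LIMIT 4

Result:
id | name   | category    | price   | stock
---+--------+-------------+---------+------
7  | Phone  | Electronics | 1345.11 | 353  
4  | Laptop | Electronics | 1166.99 | 483  
5  | Shovel | Garden      | 1113    | 105  
3  | Tape   | Office      | 1082.82 | NULL 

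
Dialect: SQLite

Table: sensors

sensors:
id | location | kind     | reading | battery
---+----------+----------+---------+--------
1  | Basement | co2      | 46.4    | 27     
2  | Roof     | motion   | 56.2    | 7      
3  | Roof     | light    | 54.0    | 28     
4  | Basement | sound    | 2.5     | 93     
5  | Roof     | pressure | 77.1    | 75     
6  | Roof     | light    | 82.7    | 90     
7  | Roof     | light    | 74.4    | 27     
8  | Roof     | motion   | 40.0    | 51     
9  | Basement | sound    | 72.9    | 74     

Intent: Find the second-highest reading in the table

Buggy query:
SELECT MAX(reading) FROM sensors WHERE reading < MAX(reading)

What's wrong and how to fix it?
Bug: The inner MAX is an aggregate inside WHERE, which is not allowed

Fix: Put the inner MAX in a scalar subquery

Corrected query:
SELECT MAX(reading) FROM sensors WHERE reading < (SELECT MAX(reading) FROM sensors)

Result:
MAX(reading)
------------
77.1        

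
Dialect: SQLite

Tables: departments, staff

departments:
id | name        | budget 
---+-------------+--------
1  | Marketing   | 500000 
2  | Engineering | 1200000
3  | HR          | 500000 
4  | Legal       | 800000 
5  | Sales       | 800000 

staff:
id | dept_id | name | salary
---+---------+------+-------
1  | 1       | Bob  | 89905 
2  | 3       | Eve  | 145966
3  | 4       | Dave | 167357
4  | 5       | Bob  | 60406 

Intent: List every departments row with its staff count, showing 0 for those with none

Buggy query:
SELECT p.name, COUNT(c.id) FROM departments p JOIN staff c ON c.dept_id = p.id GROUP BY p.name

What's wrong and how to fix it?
Bug: An inner join excludes parents with zero children

Fix: Use LEFT JOIN so parents without children still appear (COUNT(c.id) gives 0)

Corrected query:
SELECT p.name, COUNT(c.id) FROM departments p LEFT JOIN staff c ON c.dept_id = p.id GROUP BY p.name

Result:
name        | COUNT(c.id)
------------+------------
Engineering | 0          
HR          | 1          
Legal       | 1          
Marketing   | 1          
Sales       | 1          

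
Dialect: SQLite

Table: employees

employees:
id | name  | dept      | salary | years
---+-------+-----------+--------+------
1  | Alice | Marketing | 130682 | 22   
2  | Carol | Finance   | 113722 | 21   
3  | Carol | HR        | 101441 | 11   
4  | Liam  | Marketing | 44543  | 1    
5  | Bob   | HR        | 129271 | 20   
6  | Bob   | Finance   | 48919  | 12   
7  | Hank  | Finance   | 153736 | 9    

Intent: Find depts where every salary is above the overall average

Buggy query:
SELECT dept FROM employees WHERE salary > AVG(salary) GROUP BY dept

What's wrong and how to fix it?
Bug: WHERE evaluates per row before aggregation, so AVG() is unavailable

Fix: Compute the overall average in a scalar subquery and compare each group's MIN against it in HAVING

Corrected query:
SELECT dept FROM employees GROUP BY dept HAVING MIN(salary) > (SELECT AVG(salary) FROM employees)

Result:
(no rows)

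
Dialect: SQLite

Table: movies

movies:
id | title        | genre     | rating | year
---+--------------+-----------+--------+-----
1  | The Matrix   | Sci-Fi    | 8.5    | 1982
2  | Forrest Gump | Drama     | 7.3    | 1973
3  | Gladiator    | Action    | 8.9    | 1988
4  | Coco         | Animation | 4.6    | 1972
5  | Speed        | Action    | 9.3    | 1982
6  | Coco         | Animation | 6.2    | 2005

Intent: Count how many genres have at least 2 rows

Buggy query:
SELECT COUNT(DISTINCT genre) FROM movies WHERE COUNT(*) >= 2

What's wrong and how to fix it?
Bug: WHERE filters individual rows, not groups, so a group-level COUNT is invalid there

Fix: Group first with HAVING COUNT(*) >= 2, then COUNT the resulting groups

Corrected query:
SELECT COUNT(*) FROM (SELECT genre FROM movies GROUP BY genre HAVING COUNT(*) >= 2)

Result:
COUNT(*)
--------
2       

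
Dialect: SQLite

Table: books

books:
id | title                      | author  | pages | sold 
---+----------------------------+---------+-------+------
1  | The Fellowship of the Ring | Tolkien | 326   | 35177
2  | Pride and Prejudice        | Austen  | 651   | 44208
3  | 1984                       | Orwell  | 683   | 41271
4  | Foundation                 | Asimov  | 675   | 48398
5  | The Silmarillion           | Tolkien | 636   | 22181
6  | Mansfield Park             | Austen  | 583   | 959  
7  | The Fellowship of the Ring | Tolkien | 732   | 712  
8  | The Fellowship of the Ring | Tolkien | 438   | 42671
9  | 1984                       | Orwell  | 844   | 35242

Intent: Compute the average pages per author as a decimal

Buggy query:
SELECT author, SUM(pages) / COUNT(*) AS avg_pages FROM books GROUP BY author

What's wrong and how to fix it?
Bug: SUM(pages) and COUNT(*) are both integers; the division truncates the fractional part

Fix: Cast one side to REAL so the division keeps the fractional part

Corrected query:
SELECT author, SUM(pages) * 1.0 / COUNT(*) AS avg_pages FROM books GROUP BY author

Result:
author  | avg_pages
--------+----------
Asimov  | 675      
Austen  | 617      
Orwell  | 763.5    
Tolkien | 533      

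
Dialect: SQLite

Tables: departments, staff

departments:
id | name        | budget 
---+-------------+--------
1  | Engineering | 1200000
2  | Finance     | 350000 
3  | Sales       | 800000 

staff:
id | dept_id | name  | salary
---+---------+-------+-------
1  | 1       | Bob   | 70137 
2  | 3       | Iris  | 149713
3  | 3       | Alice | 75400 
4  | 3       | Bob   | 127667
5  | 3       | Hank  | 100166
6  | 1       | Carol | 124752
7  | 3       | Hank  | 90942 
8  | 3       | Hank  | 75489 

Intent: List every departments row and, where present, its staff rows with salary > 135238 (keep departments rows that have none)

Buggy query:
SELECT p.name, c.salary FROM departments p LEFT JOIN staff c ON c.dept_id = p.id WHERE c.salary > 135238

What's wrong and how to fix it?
Bug: A WHERE condition on the right-hand table after LEFT JOIN drops unmatched parents

Fix: Put 'c.salary > 135238' in the JOIN's ON clause instead of WHERE

Corrected query:
SELECT p.name, c.salary FROM departments p LEFT JOIN staff c ON c.dept_id = p.id AND c.salary > 135238

Result:
name        | salary
------------+-------
Engineering | NULL  
Finance     | NULL  
Sales       | 149713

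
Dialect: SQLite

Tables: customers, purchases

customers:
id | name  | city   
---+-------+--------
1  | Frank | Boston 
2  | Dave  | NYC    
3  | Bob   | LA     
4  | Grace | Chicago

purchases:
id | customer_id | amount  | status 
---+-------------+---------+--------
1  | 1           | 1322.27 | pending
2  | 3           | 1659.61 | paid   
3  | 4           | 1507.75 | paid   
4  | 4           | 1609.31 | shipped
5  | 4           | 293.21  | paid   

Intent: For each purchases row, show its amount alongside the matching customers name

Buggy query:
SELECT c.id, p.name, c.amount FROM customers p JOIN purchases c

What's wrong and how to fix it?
Bug: JOIN with no ON clause produces a cartesian product; every purchases row pairs with every customers row

Fix: Specify the join condition linking the foreign key to the parent id

Corrected query:
SELECT c.id, p.name, c.amount FROM customers p JOIN purchases c ON c.customer_id = p.id

Result:
id | name  | amount 
---+-------+--------
1  | Frank | 1322.27
2  | Bob   | 1659.61
3  | Grace | 1507.75
4  | Grace | 1609.31
5  | Grace | 293.21 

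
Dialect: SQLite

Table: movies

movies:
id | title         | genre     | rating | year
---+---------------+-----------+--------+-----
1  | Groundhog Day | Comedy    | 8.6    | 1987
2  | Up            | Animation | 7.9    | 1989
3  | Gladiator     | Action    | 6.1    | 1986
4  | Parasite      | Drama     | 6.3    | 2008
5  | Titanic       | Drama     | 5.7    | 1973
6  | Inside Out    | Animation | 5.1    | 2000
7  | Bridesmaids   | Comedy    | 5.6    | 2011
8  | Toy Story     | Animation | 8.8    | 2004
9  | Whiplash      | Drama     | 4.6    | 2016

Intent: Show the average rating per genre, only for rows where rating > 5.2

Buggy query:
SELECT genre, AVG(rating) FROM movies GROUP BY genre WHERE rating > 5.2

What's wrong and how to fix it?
Bug: Row-level WHERE must come before GROUP BY in the clause order

Fix: Place WHERE between FROM and GROUP BY

Corrected query:
SELECT genre, AVG(rating) FROM movies WHERE rating > 5.2 GROUP BY genre

Result:
genre     | AVG(rating)
----------+------------
Action    | 6.1        
Animation | 8.35       
Comedy    | 7.1        
Drama     | 6          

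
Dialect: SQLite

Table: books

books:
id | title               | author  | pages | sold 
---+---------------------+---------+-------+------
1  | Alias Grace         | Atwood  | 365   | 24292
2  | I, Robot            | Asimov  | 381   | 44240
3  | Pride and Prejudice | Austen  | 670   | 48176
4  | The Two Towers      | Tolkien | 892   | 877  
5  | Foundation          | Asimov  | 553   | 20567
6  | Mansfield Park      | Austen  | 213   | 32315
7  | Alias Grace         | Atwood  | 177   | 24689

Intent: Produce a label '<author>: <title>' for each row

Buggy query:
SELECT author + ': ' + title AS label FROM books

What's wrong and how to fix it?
Bug: '+' is numeric addition; on text columns SQLite converts them to 0 instead of concatenating

Fix: Use the || operator for string concatenation

Corrected query:
SELECT author || ': ' || title AS label FROM books

Result:
label                      
---------------------------
Atwood: Alias Grace        
Asimov: I, Robot           
Austen: Pride and Prejudice
Tolkien: The Two Towers    
Asimov: Foundation         
Austen: Mansfield Park     
Atwood: Alias Grace        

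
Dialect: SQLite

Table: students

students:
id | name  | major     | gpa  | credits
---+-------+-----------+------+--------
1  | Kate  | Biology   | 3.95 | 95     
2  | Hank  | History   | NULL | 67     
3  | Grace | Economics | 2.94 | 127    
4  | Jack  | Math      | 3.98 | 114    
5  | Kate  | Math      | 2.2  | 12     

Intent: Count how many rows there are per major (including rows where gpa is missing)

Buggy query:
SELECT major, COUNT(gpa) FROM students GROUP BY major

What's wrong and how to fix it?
Bug: COUNT(gpa) skips NULLs, so groups with missing gpa are undercounted

Fix: Replace COUNT(gpa) with COUNT(*)

Corrected query:
SELECT major, COUNT(*) FROM students GROUP BY major

Result:
major     | COUNT(*)
----------+---------
Biology   | 1       
Economics | 1       
History   | 1       
Math      | 2       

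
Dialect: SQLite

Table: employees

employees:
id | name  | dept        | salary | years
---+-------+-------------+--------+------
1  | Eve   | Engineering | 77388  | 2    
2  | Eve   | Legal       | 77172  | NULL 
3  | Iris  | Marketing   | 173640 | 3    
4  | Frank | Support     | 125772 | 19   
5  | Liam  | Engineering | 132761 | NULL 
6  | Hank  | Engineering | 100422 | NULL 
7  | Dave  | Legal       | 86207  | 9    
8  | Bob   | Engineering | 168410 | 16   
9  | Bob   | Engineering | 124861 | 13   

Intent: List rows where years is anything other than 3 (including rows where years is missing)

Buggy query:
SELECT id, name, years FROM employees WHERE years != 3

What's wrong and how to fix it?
Bug: Inequality against NULL is unknown, not true; rows with NULL are dropped

Fix: Handle NULL separately with IS NULL alongside the inequality

Corrected query:
SELECT id, name, years FROM employees WHERE years != 3 OR years IS NULL

Result:
id | name  | years
---+-------+------
1  | Eve   | 2    
2  | Eve   | NULL 
4  | Frank | 19   
5  | Liam  | NULL 
6  | Hank  | NULL 
7  | Dave  | 9    
8  | Bob   | 16   
9  | Bob   | 13   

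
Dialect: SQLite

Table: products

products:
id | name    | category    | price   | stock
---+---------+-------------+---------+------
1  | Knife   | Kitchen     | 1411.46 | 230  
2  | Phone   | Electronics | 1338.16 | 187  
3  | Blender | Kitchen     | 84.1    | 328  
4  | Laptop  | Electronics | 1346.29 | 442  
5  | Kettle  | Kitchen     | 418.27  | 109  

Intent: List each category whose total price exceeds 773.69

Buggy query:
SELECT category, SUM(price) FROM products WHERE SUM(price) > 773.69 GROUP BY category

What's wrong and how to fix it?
Bug: WHERE runs before GROUP BY, so aggregates aren't available there

Fix: Use HAVING (which filters groups after aggregation) instead of WHERE

Corrected query:
SELECT category, SUM(price) FROM products GROUP BY category HAVING SUM(price) > 773.69

Result:
category    | SUM(price)
------------+-----------
Electronics | 2684.45   
Kitchen     | 1913.83   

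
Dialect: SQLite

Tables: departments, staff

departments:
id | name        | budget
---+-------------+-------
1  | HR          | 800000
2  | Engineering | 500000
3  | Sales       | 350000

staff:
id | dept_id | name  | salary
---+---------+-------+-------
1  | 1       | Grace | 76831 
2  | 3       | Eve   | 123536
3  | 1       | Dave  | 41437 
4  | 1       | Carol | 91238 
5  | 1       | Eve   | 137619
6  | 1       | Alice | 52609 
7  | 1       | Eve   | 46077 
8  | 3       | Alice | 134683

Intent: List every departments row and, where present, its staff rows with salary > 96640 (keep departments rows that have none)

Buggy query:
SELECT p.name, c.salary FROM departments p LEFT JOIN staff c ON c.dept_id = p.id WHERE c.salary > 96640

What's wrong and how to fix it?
Bug: A WHERE condition on the right-hand table after LEFT JOIN drops unmatched parents

Fix: Move the right-table condition into the ON clause so unmatched parents are kept

Corrected query:
SELECT p.name, c.salary FROM departments p LEFT JOIN staff c ON c.dept_id = p.id AND c.salary > 96640

Result:
name        | salary
------------+-------
HR          | 137619
Engineering | NULL  
Sales       | 123536
Sales       | 134683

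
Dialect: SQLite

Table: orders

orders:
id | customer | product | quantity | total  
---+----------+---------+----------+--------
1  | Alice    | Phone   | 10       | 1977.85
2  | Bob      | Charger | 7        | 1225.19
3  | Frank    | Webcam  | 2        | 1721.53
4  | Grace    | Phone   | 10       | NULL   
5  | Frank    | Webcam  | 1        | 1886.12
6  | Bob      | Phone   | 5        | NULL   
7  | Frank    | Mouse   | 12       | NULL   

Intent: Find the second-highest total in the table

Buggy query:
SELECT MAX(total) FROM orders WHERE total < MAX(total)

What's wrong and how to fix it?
Bug: The inner MAX is an aggregate inside WHERE, which is not allowed

Fix: Compute the overall MAX in a subquery, then take MAX of rows below it

Corrected query:
SELECT MAX(total) FROM orders WHERE total < (SELECT MAX(total) FROM orders)

Result:
MAX(total)
----------
1886.12   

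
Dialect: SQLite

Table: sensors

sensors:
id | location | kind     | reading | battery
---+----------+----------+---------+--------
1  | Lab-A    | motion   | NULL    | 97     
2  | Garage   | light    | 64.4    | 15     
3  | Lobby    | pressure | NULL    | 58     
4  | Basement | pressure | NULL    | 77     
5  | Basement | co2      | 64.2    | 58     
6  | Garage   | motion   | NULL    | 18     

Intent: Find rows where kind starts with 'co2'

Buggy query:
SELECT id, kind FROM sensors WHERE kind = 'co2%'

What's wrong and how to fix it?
Bug: Wildcards only work with LIKE; '=' treats '%' as a literal character

Fix: Use LIKE for wildcard pattern matching

Corrected query:
SELECT id, kind FROM sensors WHERE kind LIKE 'co2%'

Result:
id | kind
---+-----
5  | co2 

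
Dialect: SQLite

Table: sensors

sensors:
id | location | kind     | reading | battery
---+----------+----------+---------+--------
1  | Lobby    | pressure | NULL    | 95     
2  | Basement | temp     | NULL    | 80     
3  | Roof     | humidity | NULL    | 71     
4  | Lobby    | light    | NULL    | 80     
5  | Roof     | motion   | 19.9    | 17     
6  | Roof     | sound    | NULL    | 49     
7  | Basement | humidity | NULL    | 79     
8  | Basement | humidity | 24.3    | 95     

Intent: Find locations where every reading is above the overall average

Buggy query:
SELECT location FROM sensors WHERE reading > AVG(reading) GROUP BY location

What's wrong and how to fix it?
Bug: WHERE evaluates per row before aggregation, so AVG() is unavailable

Fix: Use a subquery for AVG and a HAVING MIN(...) filter so the condition holds for every row in the group

Corrected query:
SELECT location FROM sensors GROUP BY location HAVING MIN(reading) > (SELECT AVG(reading) FROM sensors)

Result:
location
--------
Basement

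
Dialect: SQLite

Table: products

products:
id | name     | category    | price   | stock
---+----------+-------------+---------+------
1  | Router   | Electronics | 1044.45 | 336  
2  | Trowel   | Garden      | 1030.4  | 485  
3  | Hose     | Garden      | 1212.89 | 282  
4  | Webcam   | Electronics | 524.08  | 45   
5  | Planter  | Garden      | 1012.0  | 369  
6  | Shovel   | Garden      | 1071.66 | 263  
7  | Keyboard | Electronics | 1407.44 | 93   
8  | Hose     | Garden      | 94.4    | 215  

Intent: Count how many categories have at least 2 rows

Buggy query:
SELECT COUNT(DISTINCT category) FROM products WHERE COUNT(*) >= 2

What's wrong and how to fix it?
Bug: WHERE filters individual rows, not groups, so a group-level COUNT is invalid there

Fix: Group first with HAVING COUNT(*) >= 2, then COUNT the resulting groups

Corrected query:
SELECT COUNT(*) FROM (SELECT category FROM products GROUP BY category HAVING COUNT(*) >= 2)

Result:
COUNT(*)
--------
2       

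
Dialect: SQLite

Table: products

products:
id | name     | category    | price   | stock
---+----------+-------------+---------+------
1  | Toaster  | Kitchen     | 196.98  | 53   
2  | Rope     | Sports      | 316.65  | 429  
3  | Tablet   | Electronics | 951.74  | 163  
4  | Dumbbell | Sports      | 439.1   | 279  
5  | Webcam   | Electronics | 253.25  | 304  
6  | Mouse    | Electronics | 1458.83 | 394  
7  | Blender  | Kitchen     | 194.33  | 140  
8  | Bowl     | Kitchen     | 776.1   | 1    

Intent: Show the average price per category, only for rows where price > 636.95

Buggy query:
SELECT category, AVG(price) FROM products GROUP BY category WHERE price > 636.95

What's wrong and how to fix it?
Bug: Row-level WHERE must come before GROUP BY in the clause order

Fix: Place WHERE between FROM and GROUP BY

Corrected query:
SELECT category, AVG(price) FROM products WHERE price > 636.95 GROUP BY category

Result:
category    | AVG(price)
------------+-----------
Electronics | 1205.285  
Kitchen     | 776.1     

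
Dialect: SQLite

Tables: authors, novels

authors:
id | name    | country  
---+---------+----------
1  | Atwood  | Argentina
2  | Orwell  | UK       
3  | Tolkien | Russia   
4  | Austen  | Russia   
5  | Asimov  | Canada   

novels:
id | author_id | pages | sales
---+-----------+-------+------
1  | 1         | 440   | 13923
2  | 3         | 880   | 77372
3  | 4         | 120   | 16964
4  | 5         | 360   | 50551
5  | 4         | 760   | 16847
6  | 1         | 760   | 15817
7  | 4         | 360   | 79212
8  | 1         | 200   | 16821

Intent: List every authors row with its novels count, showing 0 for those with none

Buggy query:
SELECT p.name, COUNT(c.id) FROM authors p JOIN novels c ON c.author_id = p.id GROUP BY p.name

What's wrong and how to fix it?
Bug: INNER JOIN drops authors rows that have no matching novels rows

Fix: Switch to LEFT JOIN to retain unmatched parent rows

Corrected query:
SELECT p.name, COUNT(c.id) FROM authors p LEFT JOIN novels c ON c.author_id = p.id GROUP BY p.name

Result:
name    | COUNT(c.id)
--------+------------
Asimov  | 1          
Atwood  | 3          
Austen  | 3          
Orwell  | 0          
Tolkien | 1          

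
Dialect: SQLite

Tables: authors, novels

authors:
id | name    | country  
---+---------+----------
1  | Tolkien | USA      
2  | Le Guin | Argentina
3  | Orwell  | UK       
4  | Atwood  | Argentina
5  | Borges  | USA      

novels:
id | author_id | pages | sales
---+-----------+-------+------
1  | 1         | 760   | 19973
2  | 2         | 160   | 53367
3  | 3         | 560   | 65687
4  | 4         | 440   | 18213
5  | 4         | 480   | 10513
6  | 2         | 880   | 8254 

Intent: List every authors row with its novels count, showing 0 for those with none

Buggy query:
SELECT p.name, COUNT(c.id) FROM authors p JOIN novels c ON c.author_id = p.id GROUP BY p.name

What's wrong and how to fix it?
Bug: An inner join excludes parents with zero children

Fix: Use LEFT JOIN so parents without children still appear (COUNT(c.id) gives 0)

Corrected query:
SELECT p.name, COUNT(c.id) FROM authors p LEFT JOIN novels c ON c.author_id = p.id GROUP BY p.name

Result:
name    | COUNT(c.id)
--------+------------
Atwood  | 2          
Borges  | 0          
Le Guin | 2          
Orwell  | 1          
Tolkien | 1          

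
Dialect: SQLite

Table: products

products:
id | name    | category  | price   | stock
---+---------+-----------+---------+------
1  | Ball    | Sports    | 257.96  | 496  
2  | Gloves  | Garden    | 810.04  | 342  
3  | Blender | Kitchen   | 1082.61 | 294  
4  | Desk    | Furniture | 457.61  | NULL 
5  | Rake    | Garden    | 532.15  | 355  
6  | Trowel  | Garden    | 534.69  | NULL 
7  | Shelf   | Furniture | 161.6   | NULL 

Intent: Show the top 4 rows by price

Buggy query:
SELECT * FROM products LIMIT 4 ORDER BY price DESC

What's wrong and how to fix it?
Bug: LIMIT must come after ORDER BY

Fix: Swap the clauses: ORDER BY first, then LIMIT

Corrected query:
SELECT * FROM products ORDER BY price DESC LIMIT 4

Result:
id | name    | category | price   | stock
---+---------+----------+---------+------
3  | Blender | Kitchen  | 1082.61 | 294  
2  | Gloves  | Garden   | 810.04  | 342  
6  | Trowel  | Garden   | 534.69  | NULL 
5  | Rake    | Garden   | 532.15  | 355  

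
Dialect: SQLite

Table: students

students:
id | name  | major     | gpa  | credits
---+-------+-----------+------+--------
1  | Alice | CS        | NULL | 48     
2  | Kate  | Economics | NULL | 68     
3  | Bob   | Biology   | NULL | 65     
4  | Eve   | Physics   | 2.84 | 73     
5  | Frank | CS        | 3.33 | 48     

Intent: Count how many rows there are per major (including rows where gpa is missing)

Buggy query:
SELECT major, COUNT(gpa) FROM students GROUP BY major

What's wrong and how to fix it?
Bug: COUNT(column) counts non-NULL values only; rows with NULL gpa aren't counted

Fix: Use COUNT(*) to count all rows regardless of NULL

Corrected query:
SELECT major, COUNT(*) FROM students GROUP BY major

Result:
major     | COUNT(*)
----------+---------
Biology   | 1       
CS        | 2       
Economics | 1       
Physics   | 1       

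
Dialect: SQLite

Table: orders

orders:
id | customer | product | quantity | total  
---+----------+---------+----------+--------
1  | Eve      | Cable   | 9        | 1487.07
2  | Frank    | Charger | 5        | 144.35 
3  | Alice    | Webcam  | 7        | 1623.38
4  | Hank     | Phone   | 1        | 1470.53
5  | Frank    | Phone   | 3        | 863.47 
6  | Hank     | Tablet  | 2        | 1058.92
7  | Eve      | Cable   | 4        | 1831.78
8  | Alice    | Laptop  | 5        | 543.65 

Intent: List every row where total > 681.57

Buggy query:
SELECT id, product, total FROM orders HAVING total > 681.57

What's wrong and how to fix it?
Bug: HAVING filters the output of aggregation, but this query has no GROUP BY and no aggregate functions, so SQLite rejects it (HAVING clause on a non-aggregate query); the condition here is per row

Fix: Use WHERE for row-level filtering

Corrected query:
SELECT id, product, total FROM orders WHERE total > 681.57

Result:
id | product | total  
---+---------+--------
1  | Cable   | 1487.07
3  | Webcam  | 1623.38
4  | Phone   | 1470.53
5  | Phone   | 863.47 
6  | Tablet  | 1058.92
7  | Cable   | 1831.78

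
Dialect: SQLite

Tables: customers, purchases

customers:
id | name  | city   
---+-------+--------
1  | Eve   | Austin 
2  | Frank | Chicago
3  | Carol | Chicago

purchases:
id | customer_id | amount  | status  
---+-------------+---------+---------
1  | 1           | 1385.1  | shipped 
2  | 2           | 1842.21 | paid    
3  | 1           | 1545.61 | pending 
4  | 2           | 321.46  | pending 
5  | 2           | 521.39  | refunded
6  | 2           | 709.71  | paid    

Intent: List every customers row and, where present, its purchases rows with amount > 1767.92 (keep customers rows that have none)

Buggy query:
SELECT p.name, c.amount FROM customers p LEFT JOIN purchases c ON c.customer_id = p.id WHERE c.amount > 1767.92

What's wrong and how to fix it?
Bug: Filtering c.amount in WHERE discards the NULL rows produced by LEFT JOIN, turning it into an inner join

Fix: Put 'c.amount > 1767.92' in the JOIN's ON clause instead of WHERE

Corrected query:
SELECT p.name, c.amount FROM customers p LEFT JOIN purchases c ON c.customer_id = p.id AND c.amount > 1767.92

Result:
name  | amount 
------+--------
Eve   | NULL   
Frank | 1842.21
Carol | NULL   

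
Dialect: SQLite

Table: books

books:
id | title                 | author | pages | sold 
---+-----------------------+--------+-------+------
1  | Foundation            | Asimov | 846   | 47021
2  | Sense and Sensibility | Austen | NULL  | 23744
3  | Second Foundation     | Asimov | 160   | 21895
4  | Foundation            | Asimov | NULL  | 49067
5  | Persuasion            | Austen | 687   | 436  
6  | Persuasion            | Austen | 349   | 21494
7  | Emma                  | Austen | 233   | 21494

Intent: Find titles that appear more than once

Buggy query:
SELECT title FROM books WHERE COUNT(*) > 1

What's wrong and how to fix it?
Bug: WHERE can't reference COUNT(*); aggregates are computed after WHERE

Fix: GROUP BY title, then filter groups with HAVING COUNT(*) > 1

Corrected query:
SELECT title FROM books GROUP BY title HAVING COUNT(*) > 1

Result:
title     
----------
Foundation
Persuasion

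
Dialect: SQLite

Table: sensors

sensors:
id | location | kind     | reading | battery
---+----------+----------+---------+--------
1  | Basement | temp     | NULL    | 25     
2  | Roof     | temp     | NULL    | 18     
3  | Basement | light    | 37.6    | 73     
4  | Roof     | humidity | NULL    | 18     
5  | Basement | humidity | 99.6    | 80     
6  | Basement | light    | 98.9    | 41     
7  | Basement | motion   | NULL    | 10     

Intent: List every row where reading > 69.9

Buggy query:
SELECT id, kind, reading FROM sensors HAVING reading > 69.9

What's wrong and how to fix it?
Bug: This is a non-aggregate query (no GROUP BY, no aggregates), so in SQLite the HAVING clause is invalid here; a row-level condition belongs in WHERE

Fix: Use WHERE for row-level filtering

Corrected query:
SELECT id, kind, reading FROM sensors WHERE reading > 69.9

Result:
id | kind     | reading
---+----------+--------
5  | humidity | 99.6   
6  | light    | 98.9   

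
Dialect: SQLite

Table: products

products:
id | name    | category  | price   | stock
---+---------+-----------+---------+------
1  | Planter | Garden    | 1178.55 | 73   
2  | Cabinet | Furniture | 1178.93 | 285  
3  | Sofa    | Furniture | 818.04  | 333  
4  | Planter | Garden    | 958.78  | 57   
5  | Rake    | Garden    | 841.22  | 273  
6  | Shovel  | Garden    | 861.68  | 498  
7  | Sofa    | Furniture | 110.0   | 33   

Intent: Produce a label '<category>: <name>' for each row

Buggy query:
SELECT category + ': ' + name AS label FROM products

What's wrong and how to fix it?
Bug: '+' is numeric addition; on text columns SQLite converts them to 0 instead of concatenating

Fix: Replace + with || to concatenate text

Corrected query:
SELECT category || ': ' || name AS label FROM products

Result:
label             
------------------
Garden: Planter   
Furniture: Cabinet
Furniture: Sofa   
Garden: Planter   
Garden: Rake      
Garden: Shovel    
Furniture: Sofa   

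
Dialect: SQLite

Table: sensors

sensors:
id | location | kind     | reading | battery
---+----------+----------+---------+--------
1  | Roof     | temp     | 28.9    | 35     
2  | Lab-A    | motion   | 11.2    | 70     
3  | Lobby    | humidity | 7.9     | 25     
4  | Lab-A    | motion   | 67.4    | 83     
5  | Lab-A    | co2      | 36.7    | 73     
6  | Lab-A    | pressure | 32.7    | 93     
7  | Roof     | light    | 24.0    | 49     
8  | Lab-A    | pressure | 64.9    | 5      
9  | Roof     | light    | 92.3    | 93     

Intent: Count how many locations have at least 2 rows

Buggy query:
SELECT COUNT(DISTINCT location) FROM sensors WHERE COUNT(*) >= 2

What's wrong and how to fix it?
Bug: COUNT(*) cannot appear in WHERE; the per-group count doesn't exist yet

Fix: Use a subquery that GROUPs and filters with HAVING, then count its rows

Corrected query:
SELECT COUNT(*) FROM (SELECT location FROM sensors GROUP BY location HAVING COUNT(*) >= 2)

Result:
COUNT(*)
--------
2       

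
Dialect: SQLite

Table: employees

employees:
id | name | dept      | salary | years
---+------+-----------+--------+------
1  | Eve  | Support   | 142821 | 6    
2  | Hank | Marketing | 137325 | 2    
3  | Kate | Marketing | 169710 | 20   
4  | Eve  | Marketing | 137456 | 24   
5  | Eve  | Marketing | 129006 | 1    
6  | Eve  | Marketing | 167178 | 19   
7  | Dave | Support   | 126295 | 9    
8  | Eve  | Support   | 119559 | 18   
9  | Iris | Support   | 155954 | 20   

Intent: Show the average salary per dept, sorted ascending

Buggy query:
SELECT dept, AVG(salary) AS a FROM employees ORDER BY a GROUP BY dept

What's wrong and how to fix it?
Bug: ORDER BY appears before GROUP BY; SQL clause order requires GROUP BY first

Fix: Reorder: SELECT … FROM … GROUP BY … ORDER BY …

Corrected query:
SELECT dept, AVG(salary) AS a FROM employees GROUP BY dept ORDER BY a

Result:
dept      | a        
----------+----------
Support   | 136157.25
Marketing | 148135   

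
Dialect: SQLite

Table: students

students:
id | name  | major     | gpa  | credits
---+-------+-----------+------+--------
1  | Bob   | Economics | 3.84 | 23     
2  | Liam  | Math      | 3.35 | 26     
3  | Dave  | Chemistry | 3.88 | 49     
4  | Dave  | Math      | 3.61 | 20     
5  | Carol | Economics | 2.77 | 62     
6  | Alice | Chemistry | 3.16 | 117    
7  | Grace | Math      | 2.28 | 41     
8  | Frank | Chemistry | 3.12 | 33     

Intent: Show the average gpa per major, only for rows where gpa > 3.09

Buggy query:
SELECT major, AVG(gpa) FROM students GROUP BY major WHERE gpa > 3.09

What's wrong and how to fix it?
Bug: Row-level WHERE must come before GROUP BY in the clause order

Fix: Move the WHERE clause before GROUP BY

Corrected query:
SELECT major, AVG(gpa) FROM students WHERE gpa > 3.09 GROUP BY major

Result:
major     | AVG(gpa)
----------+---------
Chemistry | 3.386667
Economics | 3.84    
Math      | 3.48    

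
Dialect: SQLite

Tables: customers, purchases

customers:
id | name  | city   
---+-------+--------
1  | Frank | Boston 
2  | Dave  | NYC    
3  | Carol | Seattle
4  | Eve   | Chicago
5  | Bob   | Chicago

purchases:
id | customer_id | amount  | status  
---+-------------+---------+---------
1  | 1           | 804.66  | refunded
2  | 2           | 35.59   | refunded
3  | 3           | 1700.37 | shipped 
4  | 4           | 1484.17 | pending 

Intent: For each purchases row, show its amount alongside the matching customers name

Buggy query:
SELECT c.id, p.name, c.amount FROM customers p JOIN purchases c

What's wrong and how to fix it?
Bug: Missing join condition: each purchases row is matched to all customers rows instead of just its own

Fix: Specify the join condition linking the foreign key to the parent id

Corrected query:
SELECT c.id, p.name, c.amount FROM customers p JOIN purchases c ON c.customer_id = p.id

Result:
id | name  | amount 
---+-------+--------
1  | Frank | 804.66 
2  | Dave  | 35.59  
3  | Carol | 1700.37
4  | Eve   | 1484.17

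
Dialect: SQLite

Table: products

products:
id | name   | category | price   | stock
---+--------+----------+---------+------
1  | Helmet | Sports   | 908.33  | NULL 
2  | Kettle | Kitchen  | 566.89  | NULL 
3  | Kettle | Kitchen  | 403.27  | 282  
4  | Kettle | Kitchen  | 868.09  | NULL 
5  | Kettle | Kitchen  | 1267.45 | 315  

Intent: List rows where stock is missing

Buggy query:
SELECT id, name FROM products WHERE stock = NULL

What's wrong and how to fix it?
Bug: Comparing to NULL with '=' never matches; NULL = NULL is unknown, not true

Fix: Use IS NULL to test for NULL

Corrected query:
SELECT id, name FROM products WHERE stock IS NULL

Result:
id | name  
---+-------
1  | Helmet
2  | Kettle
4  | Kettle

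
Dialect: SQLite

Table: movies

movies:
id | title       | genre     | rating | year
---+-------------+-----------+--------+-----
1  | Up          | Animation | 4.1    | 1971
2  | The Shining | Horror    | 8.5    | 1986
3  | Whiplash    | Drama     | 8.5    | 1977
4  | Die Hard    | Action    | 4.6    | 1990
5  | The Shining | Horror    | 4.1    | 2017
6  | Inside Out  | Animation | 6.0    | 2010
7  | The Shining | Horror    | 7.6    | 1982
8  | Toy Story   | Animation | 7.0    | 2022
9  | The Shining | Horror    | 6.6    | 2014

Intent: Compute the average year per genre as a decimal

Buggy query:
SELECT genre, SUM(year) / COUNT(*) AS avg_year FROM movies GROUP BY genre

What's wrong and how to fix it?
Bug: SUM(year) and COUNT(*) are both integers; the division truncates the fractional part

Fix: Multiply by 1.0 (or CAST to REAL) to force floating-point division

Corrected query:
SELECT genre, SUM(year) * 1.0 / COUNT(*) AS avg_year FROM movies GROUP BY genre

Result:
genre     | avg_year
----------+---------
Action    | 1990    
Animation | 2001    
Drama     | 1977    
Horror    | 1999.75 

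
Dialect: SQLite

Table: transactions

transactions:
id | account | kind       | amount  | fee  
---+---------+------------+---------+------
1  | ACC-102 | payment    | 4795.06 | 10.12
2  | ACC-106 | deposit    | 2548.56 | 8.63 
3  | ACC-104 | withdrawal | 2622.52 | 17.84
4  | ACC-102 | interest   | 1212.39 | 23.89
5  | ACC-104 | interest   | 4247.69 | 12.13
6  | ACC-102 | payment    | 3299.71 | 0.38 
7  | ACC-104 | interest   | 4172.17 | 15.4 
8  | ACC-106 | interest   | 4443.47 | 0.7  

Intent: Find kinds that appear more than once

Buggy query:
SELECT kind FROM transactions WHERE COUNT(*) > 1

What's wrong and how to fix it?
Bug: WHERE can't reference COUNT(*); aggregates are computed after WHERE

Fix: Group first, then use HAVING for the count condition

Corrected query:
SELECT kind FROM transactions GROUP BY kind HAVING COUNT(*) > 1

Result:
kind    
--------
interest
payment 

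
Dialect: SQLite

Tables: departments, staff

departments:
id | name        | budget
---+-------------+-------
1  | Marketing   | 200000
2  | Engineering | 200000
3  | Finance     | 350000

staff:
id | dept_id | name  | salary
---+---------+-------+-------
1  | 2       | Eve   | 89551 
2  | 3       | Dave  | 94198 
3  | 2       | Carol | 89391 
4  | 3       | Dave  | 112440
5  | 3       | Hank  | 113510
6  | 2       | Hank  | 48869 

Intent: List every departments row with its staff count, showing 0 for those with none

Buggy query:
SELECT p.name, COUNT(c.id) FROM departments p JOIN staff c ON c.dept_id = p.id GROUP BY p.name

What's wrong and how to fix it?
Bug: An inner join excludes parents with zero children

Fix: Switch to LEFT JOIN to retain unmatched parent rows

Corrected query:
SELECT p.name, COUNT(c.id) FROM departments p LEFT JOIN staff c ON c.dept_id = p.id GROUP BY p.name

Result:
name        | COUNT(c.id)
------------+------------
Engineering | 3          
Finance     | 3          
Marketing   | 0          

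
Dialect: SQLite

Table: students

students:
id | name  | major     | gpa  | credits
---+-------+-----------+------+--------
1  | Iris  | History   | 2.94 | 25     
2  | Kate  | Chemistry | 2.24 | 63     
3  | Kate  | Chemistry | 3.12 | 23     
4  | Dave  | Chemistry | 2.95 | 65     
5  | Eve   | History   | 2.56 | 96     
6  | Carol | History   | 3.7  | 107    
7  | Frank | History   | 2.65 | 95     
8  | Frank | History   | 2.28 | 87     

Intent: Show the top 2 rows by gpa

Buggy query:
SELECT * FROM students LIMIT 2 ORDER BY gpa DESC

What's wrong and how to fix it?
Bug: ORDER BY cannot follow LIMIT; LIMIT is the final clause

Fix: Sort with ORDER BY, then apply LIMIT

Corrected query:
SELECT * FROM students ORDER BY gpa DESC LIMIT 2

Result:
id | name  | major     | gpa  | credits
---+-------+-----------+------+--------
6  | Carol | History   | 3.7  | 107    
3  | Kate  | Chemistry | 3.12 | 23     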